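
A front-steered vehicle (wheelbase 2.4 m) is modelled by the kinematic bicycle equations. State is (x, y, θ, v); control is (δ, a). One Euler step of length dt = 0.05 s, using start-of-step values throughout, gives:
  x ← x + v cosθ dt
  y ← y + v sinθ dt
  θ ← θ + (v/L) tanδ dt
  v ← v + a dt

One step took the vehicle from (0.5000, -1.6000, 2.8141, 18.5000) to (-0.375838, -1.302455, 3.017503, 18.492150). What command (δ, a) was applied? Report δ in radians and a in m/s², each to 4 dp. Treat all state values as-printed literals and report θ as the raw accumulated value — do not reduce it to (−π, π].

δ = 0.4856, a = -0.1570

a = (v'−v)/dt = (-0.007850)/0.05 = -0.1570
Δθ = θ'−θ = 0.203403;  (v·dt/L) = 18.5000·0.05/2.4 = 0.385417
tan δ = Δθ·L/(v·dt) = 0.527748  →  δ = 0.4856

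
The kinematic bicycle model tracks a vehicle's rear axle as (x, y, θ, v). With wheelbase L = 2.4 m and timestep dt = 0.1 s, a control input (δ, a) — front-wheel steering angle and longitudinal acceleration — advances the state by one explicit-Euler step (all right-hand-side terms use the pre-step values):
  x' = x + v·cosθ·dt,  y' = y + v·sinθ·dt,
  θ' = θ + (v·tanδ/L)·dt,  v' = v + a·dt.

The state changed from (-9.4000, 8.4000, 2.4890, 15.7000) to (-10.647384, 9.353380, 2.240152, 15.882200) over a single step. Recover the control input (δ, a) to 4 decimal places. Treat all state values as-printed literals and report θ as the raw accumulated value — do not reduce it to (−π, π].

δ = -0.3635, a = 1.8220

a = (v'−v)/dt = (0.182200)/0.1 = 1.8220
Δθ = θ'−θ = -0.248848;  (v·dt/L) = 15.7000·0.1/2.4 = 0.654167
tan δ = Δθ·L/(v·dt) = -0.380405  →  δ = -0.3635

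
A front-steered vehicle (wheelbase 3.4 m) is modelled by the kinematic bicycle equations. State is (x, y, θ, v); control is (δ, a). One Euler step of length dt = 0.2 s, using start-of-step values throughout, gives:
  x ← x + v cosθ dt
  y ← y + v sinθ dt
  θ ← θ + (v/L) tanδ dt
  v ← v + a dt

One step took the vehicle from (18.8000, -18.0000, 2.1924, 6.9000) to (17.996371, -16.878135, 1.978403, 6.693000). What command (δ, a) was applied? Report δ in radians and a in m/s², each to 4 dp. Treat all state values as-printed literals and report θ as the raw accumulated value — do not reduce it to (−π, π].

δ = -0.4852, a = -1.0350

a = (v'−v)/dt = (-0.207000)/0.2 = -1.0350
Δθ = θ'−θ = -0.213997;  (v·dt/L) = 6.9000·0.2/3.4 = 0.405882
tan δ = Δθ·L/(v·dt) = -0.527239  →  δ = -0.4852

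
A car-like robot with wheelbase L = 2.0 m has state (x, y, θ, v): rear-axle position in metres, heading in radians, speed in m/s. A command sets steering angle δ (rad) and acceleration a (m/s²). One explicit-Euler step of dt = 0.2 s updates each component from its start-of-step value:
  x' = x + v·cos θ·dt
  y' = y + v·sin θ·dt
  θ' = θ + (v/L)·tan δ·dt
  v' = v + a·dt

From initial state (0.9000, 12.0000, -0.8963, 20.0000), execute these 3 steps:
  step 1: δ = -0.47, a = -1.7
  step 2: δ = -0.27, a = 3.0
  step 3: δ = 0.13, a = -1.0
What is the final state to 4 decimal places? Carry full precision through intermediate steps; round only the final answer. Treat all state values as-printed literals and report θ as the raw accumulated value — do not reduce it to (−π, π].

after step 1 (δ=-0.47, a=-1.7): (3.398016, 8.875914, -1.912232, 19.660000)
after step 2 (δ=-0.27, a=3.0): (2.081425, 5.170888, -2.456338, 20.260000)
after step 3 (δ=0.13, a=-1.0): (-1.055869, 2.606499, -2.191464, 20.060000)

(-1.0559, 2.6065, -2.1915, 20.0600)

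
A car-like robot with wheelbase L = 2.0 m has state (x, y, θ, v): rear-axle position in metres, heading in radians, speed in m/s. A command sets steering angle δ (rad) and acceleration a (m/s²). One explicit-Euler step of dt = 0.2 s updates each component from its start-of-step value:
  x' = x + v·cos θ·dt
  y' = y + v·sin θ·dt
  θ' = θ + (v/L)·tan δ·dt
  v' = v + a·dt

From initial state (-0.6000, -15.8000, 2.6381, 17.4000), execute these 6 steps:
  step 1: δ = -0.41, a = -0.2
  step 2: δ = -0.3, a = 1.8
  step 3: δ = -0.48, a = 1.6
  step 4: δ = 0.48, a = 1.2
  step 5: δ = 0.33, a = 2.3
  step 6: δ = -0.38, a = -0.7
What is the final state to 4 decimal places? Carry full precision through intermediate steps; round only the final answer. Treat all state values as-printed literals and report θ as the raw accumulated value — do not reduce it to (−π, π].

(-1.3835, 1.1205, 1.2391, 18.6000)

after step 1 (δ=-0.41, a=-0.2): (-3.648142, -14.120943, 1.881842, 17.360000)
after step 2 (δ=-0.3, a=1.8): (-4.710761, -10.815550, 1.344834, 17.720000)
after step 3 (δ=-0.48, a=1.6): (-3.916748, -7.361642, 0.422312, 18.040000)
after step 4 (δ=0.48, a=1.2): (-0.625733, -5.882831, 1.361494, 18.280000)
after step 5 (δ=0.33, a=2.3): (0.133904, -2.306619, 1.987629, 18.740000)
after step 6 (δ=-0.38, a=-0.7): (-1.383535, 1.120461, 1.239130, 18.600000)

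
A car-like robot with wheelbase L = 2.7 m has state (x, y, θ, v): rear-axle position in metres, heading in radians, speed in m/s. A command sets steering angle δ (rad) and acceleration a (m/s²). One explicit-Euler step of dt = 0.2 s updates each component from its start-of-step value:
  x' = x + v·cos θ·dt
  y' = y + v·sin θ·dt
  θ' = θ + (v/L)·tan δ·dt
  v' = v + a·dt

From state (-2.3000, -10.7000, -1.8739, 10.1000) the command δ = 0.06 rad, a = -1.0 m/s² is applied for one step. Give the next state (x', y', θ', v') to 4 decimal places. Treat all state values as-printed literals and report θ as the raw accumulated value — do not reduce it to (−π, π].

x' = -2.3000 + 10.1000·cos(-1.8739)·0.2 = -2.9029
y' = -10.7000 + 10.1000·sin(-1.8739)·0.2 = -12.6279
θ' = -1.8739 + (10.1000/2.7)·tan(0.06)·0.2 = -1.8290
v' = 10.1000 − 1.0000·0.2 = 9.9000

(-2.9029, -12.6279, -1.8290, 9.9000)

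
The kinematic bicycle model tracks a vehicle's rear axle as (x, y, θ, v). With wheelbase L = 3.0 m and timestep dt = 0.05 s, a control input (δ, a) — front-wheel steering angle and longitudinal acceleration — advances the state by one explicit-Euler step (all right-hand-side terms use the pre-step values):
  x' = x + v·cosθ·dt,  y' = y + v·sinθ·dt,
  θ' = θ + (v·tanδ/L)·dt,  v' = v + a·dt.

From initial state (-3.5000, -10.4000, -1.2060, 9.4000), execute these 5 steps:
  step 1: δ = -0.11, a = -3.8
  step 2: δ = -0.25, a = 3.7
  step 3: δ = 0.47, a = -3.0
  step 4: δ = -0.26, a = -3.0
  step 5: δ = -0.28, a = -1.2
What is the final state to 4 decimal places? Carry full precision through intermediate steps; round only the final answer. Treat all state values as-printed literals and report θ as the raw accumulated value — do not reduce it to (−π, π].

(-2.7036, -12.5752, -1.2675, 9.0350)

after step 1 (δ=-0.11, a=-3.8): (-3.332323, -10.839072, -1.223303, 9.210000)
after step 2 (δ=-0.25, a=3.7): (-3.175504, -11.272048, -1.262498, 9.395000)
after step 3 (δ=0.47, a=-3.0): (-3.032964, -11.719650, -1.182959, 9.245000)
after step 4 (δ=-0.26, a=-3.0): (-2.858147, -12.147568, -1.223949, 9.095000)
after step 5 (δ=-0.28, a=-1.2): (-2.703562, -12.575237, -1.267537, 9.035000)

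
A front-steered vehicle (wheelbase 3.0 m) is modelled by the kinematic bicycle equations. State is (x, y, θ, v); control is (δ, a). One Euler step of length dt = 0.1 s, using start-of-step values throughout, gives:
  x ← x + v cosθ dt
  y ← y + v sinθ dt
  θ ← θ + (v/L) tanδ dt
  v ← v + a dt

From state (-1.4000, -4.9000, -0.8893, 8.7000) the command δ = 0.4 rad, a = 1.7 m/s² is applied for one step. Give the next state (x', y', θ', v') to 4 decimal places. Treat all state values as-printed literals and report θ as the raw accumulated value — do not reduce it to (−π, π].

x' = -1.4000 + 8.7000·cos(-0.8893)·0.1 = -0.8519
y' = -4.9000 + 8.7000·sin(-0.8893)·0.1 = -5.5757
θ' = -0.8893 + (8.7000/3.0)·tan(0.4)·0.1 = -0.7667
v' = 8.7000 + 1.7000·0.1 = 8.8700

(-0.8519, -5.5757, -0.7667, 8.8700)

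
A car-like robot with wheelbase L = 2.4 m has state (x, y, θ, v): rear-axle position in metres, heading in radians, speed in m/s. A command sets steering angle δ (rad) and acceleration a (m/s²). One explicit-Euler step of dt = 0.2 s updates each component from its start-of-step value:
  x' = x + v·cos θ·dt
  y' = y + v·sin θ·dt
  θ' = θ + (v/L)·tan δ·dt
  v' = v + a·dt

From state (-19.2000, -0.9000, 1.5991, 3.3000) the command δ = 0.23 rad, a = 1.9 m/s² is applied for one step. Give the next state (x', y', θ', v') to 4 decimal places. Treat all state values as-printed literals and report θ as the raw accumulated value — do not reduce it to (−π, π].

(-19.2187, -0.2403, 1.6635, 3.6800)

x' = -19.2000 + 3.3000·cos(1.5991)·0.2 = -19.2187
y' = -0.9000 + 3.3000·sin(1.5991)·0.2 = -0.2403
θ' = 1.5991 + (3.3000/2.4)·tan(0.23)·0.2 = 1.6635
v' = 3.3000 + 1.9000·0.2 = 3.6800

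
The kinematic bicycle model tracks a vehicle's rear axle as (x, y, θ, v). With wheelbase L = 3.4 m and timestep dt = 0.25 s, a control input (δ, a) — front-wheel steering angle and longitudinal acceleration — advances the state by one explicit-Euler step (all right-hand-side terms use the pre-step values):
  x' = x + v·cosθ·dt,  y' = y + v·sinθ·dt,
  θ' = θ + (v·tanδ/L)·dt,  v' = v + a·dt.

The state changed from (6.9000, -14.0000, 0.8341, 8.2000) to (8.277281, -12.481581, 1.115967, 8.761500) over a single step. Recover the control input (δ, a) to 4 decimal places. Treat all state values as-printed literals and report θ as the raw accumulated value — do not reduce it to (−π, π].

a = (v'−v)/dt = (0.561500)/0.25 = 2.2460
Δθ = θ'−θ = 0.281867;  (v·dt/L) = 8.2000·0.25/3.4 = 0.602941
tan δ = Δθ·L/(v·dt) = 0.467487  →  δ = 0.4373

δ = 0.4373, a = 2.2460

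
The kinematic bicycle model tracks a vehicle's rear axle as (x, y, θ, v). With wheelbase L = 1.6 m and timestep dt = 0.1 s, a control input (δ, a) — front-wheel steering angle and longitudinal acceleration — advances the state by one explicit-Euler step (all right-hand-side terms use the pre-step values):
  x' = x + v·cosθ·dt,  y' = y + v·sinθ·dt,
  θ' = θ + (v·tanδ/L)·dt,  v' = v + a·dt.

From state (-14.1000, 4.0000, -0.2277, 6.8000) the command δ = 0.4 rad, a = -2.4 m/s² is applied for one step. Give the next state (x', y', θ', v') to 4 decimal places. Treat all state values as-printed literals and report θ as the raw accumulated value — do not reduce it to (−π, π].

x' = -14.1000 + 6.8000·cos(-0.2277)·0.1 = -13.4376
y' = 4.0000 + 6.8000·sin(-0.2277)·0.1 = 3.8465
θ' = -0.2277 + (6.8000/1.6)·tan(0.4)·0.1 = -0.0480
v' = 6.8000 − 2.4000·0.1 = 6.5600

(-13.4376, 3.8465, -0.0480, 6.5600)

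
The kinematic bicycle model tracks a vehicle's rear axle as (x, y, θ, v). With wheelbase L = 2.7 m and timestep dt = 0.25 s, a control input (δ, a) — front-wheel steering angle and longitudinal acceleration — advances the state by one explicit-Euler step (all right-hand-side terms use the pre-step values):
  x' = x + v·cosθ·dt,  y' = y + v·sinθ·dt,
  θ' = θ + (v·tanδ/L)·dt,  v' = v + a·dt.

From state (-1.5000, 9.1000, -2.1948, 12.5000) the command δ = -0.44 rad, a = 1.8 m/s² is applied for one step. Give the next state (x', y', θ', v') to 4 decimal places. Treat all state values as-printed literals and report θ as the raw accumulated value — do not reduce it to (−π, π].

(-3.3259, 6.5639, -2.7397, 12.9500)

x' = -1.5000 + 12.5000·cos(-2.1948)·0.25 = -3.3259
y' = 9.1000 + 12.5000·sin(-2.1948)·0.25 = 6.5639
θ' = -2.1948 + (12.5000/2.7)·tan(-0.44)·0.25 = -2.7397
v' = 12.5000 + 1.8000·0.25 = 12.9500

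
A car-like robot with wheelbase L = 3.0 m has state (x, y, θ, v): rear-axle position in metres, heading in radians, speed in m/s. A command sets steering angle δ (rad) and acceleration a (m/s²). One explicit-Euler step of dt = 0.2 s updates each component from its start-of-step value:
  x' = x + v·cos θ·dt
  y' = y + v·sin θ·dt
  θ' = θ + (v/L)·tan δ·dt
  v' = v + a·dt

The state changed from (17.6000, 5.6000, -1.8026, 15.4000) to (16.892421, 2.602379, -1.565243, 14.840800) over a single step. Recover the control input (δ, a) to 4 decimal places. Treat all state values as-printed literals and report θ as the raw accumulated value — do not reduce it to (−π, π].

δ = 0.2272, a = -2.7960

a = (v'−v)/dt = (-0.559200)/0.2 = -2.7960
Δθ = θ'−θ = 0.237357;  (v·dt/L) = 15.4000·0.2/3.0 = 1.026667
tan δ = Δθ·L/(v·dt) = 0.231192  →  δ = 0.2272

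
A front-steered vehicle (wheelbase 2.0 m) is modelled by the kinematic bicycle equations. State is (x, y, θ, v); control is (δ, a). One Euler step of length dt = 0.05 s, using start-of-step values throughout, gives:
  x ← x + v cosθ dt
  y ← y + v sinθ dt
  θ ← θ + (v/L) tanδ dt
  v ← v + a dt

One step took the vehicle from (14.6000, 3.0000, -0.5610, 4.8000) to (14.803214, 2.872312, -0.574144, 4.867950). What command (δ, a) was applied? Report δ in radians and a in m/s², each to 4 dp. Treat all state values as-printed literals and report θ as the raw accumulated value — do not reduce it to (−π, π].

δ = -0.1091, a = 1.3590

a = (v'−v)/dt = (0.067950)/0.05 = 1.3590
Δθ = θ'−θ = -0.013144;  (v·dt/L) = 4.8000·0.05/2.0 = 0.120000
tan δ = Δθ·L/(v·dt) = -0.109533  →  δ = -0.1091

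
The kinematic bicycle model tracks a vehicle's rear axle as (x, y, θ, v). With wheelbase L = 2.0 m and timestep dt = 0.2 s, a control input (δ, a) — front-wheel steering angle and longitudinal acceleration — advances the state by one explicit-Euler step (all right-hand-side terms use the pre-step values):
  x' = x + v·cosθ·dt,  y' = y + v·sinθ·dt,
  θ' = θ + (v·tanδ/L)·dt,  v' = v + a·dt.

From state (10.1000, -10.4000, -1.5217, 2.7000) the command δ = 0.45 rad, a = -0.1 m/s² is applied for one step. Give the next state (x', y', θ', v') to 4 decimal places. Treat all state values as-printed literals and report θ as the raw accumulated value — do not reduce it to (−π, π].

(10.1265, -10.9393, -1.3913, 2.6800)

x' = 10.1000 + 2.7000·cos(-1.5217)·0.2 = 10.1265
y' = -10.4000 + 2.7000·sin(-1.5217)·0.2 = -10.9393
θ' = -1.5217 + (2.7000/2.0)·tan(0.45)·0.2 = -1.3913
v' = 2.7000 − 0.1000·0.2 = 2.6800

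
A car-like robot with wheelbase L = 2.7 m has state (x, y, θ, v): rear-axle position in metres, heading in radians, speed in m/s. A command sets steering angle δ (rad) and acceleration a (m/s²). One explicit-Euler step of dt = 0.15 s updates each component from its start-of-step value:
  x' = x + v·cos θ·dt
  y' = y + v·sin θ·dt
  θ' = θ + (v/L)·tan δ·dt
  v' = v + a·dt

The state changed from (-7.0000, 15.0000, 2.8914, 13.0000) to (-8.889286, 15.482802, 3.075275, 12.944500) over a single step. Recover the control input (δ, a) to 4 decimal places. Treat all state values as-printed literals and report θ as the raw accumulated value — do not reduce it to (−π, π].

δ = 0.2493, a = -0.3700

a = (v'−v)/dt = (-0.055500)/0.15 = -0.3700
Δθ = θ'−θ = 0.183875;  (v·dt/L) = 13.0000·0.15/2.7 = 0.722222
tan δ = Δθ·L/(v·dt) = 0.254596  →  δ = 0.2493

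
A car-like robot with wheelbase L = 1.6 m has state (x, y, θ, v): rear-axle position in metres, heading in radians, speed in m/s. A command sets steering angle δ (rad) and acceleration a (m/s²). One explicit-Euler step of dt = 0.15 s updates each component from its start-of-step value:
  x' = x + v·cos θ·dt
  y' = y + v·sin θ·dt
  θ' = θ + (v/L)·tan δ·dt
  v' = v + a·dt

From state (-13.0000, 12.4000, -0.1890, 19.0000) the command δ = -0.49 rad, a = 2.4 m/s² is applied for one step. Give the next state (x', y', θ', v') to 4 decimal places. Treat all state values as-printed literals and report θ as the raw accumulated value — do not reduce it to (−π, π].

x' = -13.0000 + 19.0000·cos(-0.1890)·0.15 = -10.2008
y' = 12.4000 + 19.0000·sin(-0.1890)·0.15 = 11.8646
θ' = -0.1890 + (19.0000/1.6)·tan(-0.49)·0.15 = -1.1391
v' = 19.0000 + 2.4000·0.15 = 19.3600

(-10.2008, 11.8646, -1.1391, 19.3600)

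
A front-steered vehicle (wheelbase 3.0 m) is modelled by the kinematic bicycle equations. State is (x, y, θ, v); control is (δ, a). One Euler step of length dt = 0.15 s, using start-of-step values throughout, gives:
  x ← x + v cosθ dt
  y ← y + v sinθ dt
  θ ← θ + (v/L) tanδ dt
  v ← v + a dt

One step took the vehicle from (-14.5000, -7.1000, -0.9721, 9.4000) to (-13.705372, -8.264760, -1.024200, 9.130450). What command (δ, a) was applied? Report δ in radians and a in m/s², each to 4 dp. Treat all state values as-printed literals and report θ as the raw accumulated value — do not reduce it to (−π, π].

a = (v'−v)/dt = (-0.269550)/0.15 = -1.7970
Δθ = θ'−θ = -0.052100;  (v·dt/L) = 9.4000·0.15/3.0 = 0.470000
tan δ = Δθ·L/(v·dt) = -0.110851  →  δ = -0.1104

δ = -0.1104, a = -1.7970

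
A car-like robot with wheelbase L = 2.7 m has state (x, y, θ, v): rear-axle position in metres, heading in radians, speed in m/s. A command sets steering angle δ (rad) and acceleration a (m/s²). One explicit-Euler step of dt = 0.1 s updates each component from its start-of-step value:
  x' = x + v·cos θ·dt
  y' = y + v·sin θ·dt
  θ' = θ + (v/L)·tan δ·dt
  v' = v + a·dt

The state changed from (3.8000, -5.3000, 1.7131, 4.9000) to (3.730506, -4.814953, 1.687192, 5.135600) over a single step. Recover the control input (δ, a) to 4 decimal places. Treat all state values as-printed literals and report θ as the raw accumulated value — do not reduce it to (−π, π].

δ = -0.1418, a = 2.3560

a = (v'−v)/dt = (0.235600)/0.1 = 2.3560
Δθ = θ'−θ = -0.025908;  (v·dt/L) = 4.9000·0.1/2.7 = 0.181481
tan δ = Δθ·L/(v·dt) = -0.142758  →  δ = -0.1418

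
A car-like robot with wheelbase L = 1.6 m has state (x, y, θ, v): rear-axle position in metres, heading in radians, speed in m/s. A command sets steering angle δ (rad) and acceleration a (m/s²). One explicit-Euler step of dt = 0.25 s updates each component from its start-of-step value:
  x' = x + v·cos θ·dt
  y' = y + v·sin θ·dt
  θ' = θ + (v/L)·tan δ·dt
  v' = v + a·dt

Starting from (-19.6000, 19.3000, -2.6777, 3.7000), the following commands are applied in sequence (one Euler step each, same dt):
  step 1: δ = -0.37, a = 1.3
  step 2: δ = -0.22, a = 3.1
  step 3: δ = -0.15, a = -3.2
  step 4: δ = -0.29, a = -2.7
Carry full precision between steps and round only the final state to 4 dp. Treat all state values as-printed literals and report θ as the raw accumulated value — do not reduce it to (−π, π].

(-23.5988, 18.5430, -3.3424, 3.3250)

after step 1 (δ=-0.37, a=1.3): (-20.427244, 18.886125, -2.901933, 4.025000)
after step 2 (δ=-0.22, a=3.1): (-21.404734, 18.647269, -3.042569, 4.800000)
after step 3 (δ=-0.15, a=-3.2): (-22.598855, 18.528635, -3.155920, 4.000000)
after step 4 (δ=-0.29, a=-2.7): (-23.598753, 18.542963, -3.342428, 3.325000)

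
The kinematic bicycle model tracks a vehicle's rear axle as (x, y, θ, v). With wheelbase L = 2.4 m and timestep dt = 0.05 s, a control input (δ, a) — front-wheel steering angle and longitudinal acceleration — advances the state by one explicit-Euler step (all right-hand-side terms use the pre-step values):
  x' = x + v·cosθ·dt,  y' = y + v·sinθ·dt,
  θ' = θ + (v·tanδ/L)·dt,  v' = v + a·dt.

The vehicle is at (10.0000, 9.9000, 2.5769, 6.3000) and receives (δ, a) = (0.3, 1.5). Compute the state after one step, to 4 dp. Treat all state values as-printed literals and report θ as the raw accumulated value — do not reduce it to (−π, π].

x' = 10.0000 + 6.3000·cos(2.5769)·0.05 = 9.7339
y' = 9.9000 + 6.3000·sin(2.5769)·0.05 = 10.0686
θ' = 2.5769 + (6.3000/2.4)·tan(0.3)·0.05 = 2.6175
v' = 6.3000 + 1.5000·0.05 = 6.3750

(9.7339, 10.0686, 2.6175, 6.3750)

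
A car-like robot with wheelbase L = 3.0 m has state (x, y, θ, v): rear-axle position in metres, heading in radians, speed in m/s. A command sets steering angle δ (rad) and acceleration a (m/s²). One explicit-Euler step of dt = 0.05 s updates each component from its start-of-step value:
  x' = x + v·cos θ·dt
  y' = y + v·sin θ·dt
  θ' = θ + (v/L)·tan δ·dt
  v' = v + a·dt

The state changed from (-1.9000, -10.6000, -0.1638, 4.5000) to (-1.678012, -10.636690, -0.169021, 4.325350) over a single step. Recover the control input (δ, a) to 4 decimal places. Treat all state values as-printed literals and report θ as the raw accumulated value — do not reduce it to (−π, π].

δ = -0.0695, a = -3.4930

a = (v'−v)/dt = (-0.174650)/0.05 = -3.4930
Δθ = θ'−θ = -0.005221;  (v·dt/L) = 4.5000·0.05/3.0 = 0.075000
tan δ = Δθ·L/(v·dt) = -0.069613  →  δ = -0.0695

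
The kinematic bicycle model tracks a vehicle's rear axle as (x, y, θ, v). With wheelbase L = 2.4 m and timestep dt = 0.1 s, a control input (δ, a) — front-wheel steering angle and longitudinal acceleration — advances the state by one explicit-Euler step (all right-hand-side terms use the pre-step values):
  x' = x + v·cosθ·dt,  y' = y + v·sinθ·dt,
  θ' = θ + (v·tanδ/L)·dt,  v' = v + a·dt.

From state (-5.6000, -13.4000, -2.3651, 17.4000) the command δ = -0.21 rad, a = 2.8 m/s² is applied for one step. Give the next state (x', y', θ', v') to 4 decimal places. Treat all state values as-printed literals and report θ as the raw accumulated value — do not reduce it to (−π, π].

(-6.8413, -14.6194, -2.5196, 17.6800)

x' = -5.6000 + 17.4000·cos(-2.3651)·0.1 = -6.8413
y' = -13.4000 + 17.4000·sin(-2.3651)·0.1 = -14.6194
θ' = -2.3651 + (17.4000/2.4)·tan(-0.21)·0.1 = -2.5196
v' = 17.4000 + 2.8000·0.1 = 17.6800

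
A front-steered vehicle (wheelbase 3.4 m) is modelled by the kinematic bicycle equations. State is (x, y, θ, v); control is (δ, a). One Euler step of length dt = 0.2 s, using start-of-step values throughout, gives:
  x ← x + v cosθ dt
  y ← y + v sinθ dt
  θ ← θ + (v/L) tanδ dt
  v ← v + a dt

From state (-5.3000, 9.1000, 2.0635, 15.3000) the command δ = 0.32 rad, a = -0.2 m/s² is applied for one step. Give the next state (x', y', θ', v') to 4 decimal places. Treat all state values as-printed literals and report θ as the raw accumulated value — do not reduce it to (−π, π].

x' = -5.3000 + 15.3000·cos(2.0635)·0.2 = -6.7474
y' = 9.1000 + 15.3000·sin(2.0635)·0.2 = 11.7960
θ' = 2.0635 + (15.3000/3.4)·tan(0.32)·0.2 = 2.3618
v' = 15.3000 − 0.2000·0.2 = 15.2600

(-6.7474, 11.7960, 2.3618, 15.2600)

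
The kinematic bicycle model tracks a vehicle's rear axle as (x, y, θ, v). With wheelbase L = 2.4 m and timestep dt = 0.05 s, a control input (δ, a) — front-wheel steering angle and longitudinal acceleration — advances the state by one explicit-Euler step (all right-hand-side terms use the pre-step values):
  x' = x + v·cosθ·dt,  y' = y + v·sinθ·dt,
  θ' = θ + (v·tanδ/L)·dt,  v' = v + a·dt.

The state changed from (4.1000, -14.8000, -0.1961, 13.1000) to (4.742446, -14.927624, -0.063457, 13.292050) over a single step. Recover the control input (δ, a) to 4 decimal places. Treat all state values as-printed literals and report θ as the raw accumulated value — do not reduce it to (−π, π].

a = (v'−v)/dt = (0.192050)/0.05 = 3.8410
Δθ = θ'−θ = 0.132643;  (v·dt/L) = 13.1000·0.05/2.4 = 0.272917
tan δ = Δθ·L/(v·dt) = 0.486020  →  δ = 0.4524

δ = 0.4524, a = 3.8410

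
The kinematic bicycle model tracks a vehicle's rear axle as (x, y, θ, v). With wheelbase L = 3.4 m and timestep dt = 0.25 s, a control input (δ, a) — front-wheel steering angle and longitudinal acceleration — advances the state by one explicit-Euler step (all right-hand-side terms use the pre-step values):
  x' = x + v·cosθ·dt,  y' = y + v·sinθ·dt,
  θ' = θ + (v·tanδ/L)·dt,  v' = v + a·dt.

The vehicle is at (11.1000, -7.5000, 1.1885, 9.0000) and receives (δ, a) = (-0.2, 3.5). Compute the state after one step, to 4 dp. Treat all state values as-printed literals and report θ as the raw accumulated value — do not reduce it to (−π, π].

x' = 11.1000 + 9.0000·cos(1.1885)·0.25 = 11.9394
y' = -7.5000 + 9.0000·sin(1.1885)·0.25 = -5.4124
θ' = 1.1885 + (9.0000/3.4)·tan(-0.2)·0.25 = 1.0544
v' = 9.0000 + 3.5000·0.25 = 9.8750

(11.9394, -5.4124, 1.0544, 9.8750)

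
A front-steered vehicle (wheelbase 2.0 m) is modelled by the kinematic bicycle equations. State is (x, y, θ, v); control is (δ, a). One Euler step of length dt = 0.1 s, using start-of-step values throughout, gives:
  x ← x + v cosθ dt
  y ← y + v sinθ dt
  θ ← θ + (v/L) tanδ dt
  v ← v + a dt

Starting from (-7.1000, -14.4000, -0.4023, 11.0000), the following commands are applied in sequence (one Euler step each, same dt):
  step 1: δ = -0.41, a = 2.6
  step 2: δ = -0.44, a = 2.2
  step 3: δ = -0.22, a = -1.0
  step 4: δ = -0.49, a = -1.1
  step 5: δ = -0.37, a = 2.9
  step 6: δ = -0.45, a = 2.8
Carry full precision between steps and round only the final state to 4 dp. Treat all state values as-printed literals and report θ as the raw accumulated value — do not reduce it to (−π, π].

(-3.6206, -19.6391, -1.8360, 11.8400)

after step 1 (δ=-0.41, a=2.6): (-6.087821, -14.830689, -0.641347, 11.260000)
after step 2 (δ=-0.44, a=2.2): (-5.185568, -15.504347, -0.906397, 11.480000)
after step 3 (δ=-0.22, a=-1.0): (-4.477726, -16.408153, -1.034754, 11.380000)
after step 4 (δ=-0.49, a=-1.1): (-3.896507, -17.386534, -1.338252, 11.270000)
after step 5 (δ=-0.37, a=2.9): (-3.636785, -18.483198, -1.556813, 11.560000)
after step 6 (δ=-0.45, a=2.8): (-3.620621, -19.639085, -1.836019, 11.840000)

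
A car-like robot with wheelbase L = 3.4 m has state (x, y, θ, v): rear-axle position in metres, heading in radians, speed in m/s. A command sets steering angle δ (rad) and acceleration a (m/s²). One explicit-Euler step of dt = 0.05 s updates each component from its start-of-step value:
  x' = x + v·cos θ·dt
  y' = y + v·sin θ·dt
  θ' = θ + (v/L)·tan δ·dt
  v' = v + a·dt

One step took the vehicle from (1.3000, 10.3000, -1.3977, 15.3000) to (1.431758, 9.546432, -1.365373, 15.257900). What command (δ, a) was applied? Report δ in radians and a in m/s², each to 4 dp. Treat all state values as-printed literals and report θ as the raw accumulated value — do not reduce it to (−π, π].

a = (v'−v)/dt = (-0.042100)/0.05 = -0.8420
Δθ = θ'−θ = 0.032327;  (v·dt/L) = 15.3000·0.05/3.4 = 0.225000
tan δ = Δθ·L/(v·dt) = 0.143676  →  δ = 0.1427

δ = 0.1427, a = -0.8420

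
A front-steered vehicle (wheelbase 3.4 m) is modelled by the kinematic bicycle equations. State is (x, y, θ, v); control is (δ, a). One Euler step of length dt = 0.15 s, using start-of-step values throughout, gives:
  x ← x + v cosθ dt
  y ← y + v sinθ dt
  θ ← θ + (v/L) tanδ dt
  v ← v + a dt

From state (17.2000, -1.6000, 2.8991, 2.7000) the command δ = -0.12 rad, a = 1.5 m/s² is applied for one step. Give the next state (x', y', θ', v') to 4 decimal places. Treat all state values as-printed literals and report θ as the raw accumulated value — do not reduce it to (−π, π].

(16.8068, -1.5028, 2.8847, 2.9250)

x' = 17.2000 + 2.7000·cos(2.8991)·0.15 = 16.8068
y' = -1.6000 + 2.7000·sin(2.8991)·0.15 = -1.5028
θ' = 2.8991 + (2.7000/3.4)·tan(-0.12)·0.15 = 2.8847
v' = 2.7000 + 1.5000·0.15 = 2.9250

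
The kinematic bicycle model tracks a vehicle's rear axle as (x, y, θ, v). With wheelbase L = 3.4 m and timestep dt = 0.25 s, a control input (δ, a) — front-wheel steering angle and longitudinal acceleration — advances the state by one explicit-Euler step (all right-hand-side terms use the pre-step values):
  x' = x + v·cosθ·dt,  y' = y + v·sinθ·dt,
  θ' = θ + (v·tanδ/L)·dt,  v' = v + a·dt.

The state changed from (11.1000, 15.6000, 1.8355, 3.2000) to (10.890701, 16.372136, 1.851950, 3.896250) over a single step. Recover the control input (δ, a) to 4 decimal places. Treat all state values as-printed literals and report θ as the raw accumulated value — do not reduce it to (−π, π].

δ = 0.0698, a = 2.7850

a = (v'−v)/dt = (0.696250)/0.25 = 2.7850
Δθ = θ'−θ = 0.016450;  (v·dt/L) = 3.2000·0.25/3.4 = 0.235294
tan δ = Δθ·L/(v·dt) = 0.069913  →  δ = 0.0698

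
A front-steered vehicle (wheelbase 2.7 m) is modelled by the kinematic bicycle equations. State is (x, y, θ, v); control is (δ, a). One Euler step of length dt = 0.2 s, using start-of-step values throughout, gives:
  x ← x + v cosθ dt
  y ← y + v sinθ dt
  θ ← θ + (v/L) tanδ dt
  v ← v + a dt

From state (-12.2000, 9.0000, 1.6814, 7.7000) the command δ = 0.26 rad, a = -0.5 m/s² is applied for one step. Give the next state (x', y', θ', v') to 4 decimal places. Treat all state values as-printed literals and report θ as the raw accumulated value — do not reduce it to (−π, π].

x' = -12.2000 + 7.7000·cos(1.6814)·0.2 = -12.3700
y' = 9.0000 + 7.7000·sin(1.6814)·0.2 = 10.5306
θ' = 1.6814 + (7.7000/2.7)·tan(0.26)·0.2 = 1.8331
v' = 7.7000 − 0.5000·0.2 = 7.6000

(-12.3700, 10.5306, 1.8331, 7.6000)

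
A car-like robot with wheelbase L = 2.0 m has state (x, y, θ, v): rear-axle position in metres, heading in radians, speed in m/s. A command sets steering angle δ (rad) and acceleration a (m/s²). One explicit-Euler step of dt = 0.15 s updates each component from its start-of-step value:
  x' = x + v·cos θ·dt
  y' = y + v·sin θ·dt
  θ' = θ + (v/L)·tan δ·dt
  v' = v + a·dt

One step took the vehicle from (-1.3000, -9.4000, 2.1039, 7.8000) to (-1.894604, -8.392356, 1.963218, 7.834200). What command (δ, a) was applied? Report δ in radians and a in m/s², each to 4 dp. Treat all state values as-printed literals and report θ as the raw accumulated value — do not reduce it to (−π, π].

a = (v'−v)/dt = (0.034200)/0.15 = 0.2280
Δθ = θ'−θ = -0.140682;  (v·dt/L) = 7.8000·0.15/2.0 = 0.585000
tan δ = Δθ·L/(v·dt) = -0.240482  →  δ = -0.2360

δ = -0.2360, a = 0.2280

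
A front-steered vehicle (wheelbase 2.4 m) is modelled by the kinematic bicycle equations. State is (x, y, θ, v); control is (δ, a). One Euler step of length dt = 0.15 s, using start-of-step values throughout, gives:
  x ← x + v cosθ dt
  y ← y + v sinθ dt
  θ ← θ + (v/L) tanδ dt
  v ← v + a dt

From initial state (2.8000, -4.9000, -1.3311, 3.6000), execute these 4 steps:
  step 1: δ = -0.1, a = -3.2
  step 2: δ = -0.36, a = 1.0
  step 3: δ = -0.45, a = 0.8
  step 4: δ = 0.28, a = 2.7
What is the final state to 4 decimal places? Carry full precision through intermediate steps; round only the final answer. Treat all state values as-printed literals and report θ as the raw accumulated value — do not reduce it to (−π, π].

(3.1221, -6.8750, -1.4649, 3.7950)

after step 1 (δ=-0.1, a=-3.2): (2.928200, -5.424561, -1.353675, 3.120000)
after step 2 (δ=-0.36, a=1.0): (3.029016, -5.881574, -1.427074, 3.270000)
after step 3 (δ=-0.45, a=0.8): (3.099270, -6.367016, -1.525798, 3.390000)
after step 4 (δ=0.28, a=2.7): (3.122144, -6.875002, -1.464873, 3.795000)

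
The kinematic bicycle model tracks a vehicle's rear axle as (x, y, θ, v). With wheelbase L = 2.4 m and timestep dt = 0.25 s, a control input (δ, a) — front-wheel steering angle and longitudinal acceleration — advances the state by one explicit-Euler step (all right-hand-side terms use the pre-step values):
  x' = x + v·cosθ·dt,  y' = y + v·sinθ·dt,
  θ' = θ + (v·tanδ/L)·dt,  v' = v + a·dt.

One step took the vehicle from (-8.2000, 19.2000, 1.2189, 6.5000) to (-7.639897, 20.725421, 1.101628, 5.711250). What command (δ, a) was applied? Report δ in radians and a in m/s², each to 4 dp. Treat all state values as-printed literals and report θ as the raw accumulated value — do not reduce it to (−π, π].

δ = -0.1715, a = -3.1550

a = (v'−v)/dt = (-0.788750)/0.25 = -3.1550
Δθ = θ'−θ = -0.117272;  (v·dt/L) = 6.5000·0.25/2.4 = 0.677083
tan δ = Δθ·L/(v·dt) = -0.173202  →  δ = -0.1715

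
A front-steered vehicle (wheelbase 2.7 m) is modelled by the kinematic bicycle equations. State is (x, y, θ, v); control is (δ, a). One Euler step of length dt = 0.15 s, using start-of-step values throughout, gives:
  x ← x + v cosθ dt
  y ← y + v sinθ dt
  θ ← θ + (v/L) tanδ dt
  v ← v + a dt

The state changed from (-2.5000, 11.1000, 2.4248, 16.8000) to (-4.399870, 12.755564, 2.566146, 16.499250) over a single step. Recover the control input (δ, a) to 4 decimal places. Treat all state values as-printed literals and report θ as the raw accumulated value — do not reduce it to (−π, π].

δ = 0.1503, a = -2.0050

a = (v'−v)/dt = (-0.300750)/0.15 = -2.0050
Δθ = θ'−θ = 0.141346;  (v·dt/L) = 16.8000·0.15/2.7 = 0.933333
tan δ = Δθ·L/(v·dt) = 0.151442  →  δ = 0.1503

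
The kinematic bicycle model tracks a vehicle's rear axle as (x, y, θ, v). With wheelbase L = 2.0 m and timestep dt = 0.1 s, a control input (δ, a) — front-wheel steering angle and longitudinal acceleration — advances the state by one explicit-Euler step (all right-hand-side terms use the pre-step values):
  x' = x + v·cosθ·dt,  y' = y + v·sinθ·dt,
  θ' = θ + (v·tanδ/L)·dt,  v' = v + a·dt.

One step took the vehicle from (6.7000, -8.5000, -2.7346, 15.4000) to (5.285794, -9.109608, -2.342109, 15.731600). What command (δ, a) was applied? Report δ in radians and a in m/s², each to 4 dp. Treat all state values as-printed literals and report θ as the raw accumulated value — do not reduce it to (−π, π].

a = (v'−v)/dt = (0.331600)/0.1 = 3.3160
Δθ = θ'−θ = 0.392491;  (v·dt/L) = 15.4000·0.1/2.0 = 0.770000
tan δ = Δθ·L/(v·dt) = 0.509729  →  δ = 0.4714

δ = 0.4714, a = 3.3160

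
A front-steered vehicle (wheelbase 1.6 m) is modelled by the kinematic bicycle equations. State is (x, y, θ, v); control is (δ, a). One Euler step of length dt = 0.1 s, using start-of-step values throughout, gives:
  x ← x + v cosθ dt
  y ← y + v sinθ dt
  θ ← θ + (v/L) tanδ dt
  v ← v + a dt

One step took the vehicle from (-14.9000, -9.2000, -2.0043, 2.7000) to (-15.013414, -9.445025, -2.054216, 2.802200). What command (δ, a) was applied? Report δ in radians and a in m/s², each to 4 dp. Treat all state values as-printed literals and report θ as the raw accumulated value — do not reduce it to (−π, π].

a = (v'−v)/dt = (0.102200)/0.1 = 1.0220
Δθ = θ'−θ = -0.049916;  (v·dt/L) = 2.7000·0.1/1.6 = 0.168750
tan δ = Δθ·L/(v·dt) = -0.295799  →  δ = -0.2876

δ = -0.2876, a = 1.0220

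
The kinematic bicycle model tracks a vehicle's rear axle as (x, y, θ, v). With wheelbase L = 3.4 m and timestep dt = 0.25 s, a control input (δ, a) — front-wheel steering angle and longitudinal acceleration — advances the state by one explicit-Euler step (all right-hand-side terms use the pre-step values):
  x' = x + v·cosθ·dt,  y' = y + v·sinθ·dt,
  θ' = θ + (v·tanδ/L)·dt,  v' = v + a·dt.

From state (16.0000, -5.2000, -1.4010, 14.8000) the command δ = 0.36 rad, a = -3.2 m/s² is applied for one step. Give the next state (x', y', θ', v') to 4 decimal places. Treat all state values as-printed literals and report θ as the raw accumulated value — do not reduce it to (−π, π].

x' = 16.0000 + 14.8000·cos(-1.4010)·0.25 = 16.6252
y' = -5.2000 + 14.8000·sin(-1.4010)·0.25 = -8.8468
θ' = -1.4010 + (14.8000/3.4)·tan(0.36)·0.25 = -0.9914
v' = 14.8000 − 3.2000·0.25 = 14.0000

(16.6252, -8.8468, -0.9914, 14.0000)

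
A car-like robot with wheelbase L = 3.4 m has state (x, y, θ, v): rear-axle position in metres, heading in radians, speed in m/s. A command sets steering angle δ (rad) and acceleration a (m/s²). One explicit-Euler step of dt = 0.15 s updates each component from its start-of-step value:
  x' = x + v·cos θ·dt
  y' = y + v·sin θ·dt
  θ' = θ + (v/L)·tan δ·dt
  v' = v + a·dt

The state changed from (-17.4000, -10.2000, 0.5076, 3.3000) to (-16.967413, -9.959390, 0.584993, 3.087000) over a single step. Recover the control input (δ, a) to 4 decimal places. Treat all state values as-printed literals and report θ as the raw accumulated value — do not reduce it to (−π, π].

a = (v'−v)/dt = (-0.213000)/0.15 = -1.4200
Δθ = θ'−θ = 0.077393;  (v·dt/L) = 3.3000·0.15/3.4 = 0.145588
tan δ = Δθ·L/(v·dt) = 0.531588  →  δ = 0.4886

δ = 0.4886, a = -1.4200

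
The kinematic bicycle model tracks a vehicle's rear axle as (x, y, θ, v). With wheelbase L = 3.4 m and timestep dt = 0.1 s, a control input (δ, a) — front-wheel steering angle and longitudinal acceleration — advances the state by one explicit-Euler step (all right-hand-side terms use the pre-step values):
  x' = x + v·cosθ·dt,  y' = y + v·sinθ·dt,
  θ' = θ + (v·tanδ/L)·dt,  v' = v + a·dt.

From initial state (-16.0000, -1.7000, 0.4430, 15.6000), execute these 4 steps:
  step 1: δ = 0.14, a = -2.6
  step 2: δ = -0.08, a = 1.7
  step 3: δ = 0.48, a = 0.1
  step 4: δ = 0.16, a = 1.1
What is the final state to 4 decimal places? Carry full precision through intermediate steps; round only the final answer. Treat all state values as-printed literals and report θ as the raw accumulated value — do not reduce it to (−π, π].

after step 1 (δ=0.14, a=-2.6): (-14.590587, -1.031303, 0.507658, 15.340000)
after step 2 (δ=-0.08, a=1.7): (-13.250047, -0.285576, 0.471487, 15.510000)
after step 3 (δ=0.48, a=0.1): (-11.868271, 0.418906, 0.708977, 15.520000)
after step 4 (δ=0.16, a=1.1): (-10.690259, 1.429348, 0.782642, 15.630000)

(-10.6903, 1.4293, 0.7826, 15.6300)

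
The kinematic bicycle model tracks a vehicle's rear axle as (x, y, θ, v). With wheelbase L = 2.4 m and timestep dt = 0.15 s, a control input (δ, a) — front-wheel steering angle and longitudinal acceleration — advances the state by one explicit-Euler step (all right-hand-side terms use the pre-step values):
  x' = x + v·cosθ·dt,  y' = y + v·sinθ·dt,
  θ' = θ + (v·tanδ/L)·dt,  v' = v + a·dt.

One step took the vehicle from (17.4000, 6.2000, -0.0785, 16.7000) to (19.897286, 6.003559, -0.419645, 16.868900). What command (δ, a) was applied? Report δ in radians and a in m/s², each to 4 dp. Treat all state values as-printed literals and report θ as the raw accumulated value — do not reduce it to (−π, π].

δ = -0.3159, a = 1.1260

a = (v'−v)/dt = (0.168900)/0.15 = 1.1260
Δθ = θ'−θ = -0.341145;  (v·dt/L) = 16.7000·0.15/2.4 = 1.043750
tan δ = Δθ·L/(v·dt) = -0.326846  →  δ = -0.3159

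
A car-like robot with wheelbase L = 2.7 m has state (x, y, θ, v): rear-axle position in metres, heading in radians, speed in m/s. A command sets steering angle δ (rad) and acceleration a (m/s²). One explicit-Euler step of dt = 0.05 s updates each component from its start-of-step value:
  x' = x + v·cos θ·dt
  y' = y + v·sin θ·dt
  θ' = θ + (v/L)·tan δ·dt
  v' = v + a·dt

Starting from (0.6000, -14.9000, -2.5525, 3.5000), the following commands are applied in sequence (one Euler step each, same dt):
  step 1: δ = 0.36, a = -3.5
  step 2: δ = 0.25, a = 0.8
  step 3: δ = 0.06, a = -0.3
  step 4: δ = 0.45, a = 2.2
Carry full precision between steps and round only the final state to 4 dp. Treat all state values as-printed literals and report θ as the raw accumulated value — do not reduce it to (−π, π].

(0.0475, -15.2910, -2.4787, 3.4600)

after step 1 (δ=0.36, a=-3.5): (0.454497, -14.997231, -2.528104, 3.325000)
after step 2 (δ=0.25, a=0.8): (0.318564, -15.092945, -2.512381, 3.365000)
after step 3 (δ=0.06, a=-0.3): (0.182535, -15.191962, -2.508638, 3.350000)
after step 4 (δ=0.45, a=2.2): (0.047483, -15.291043, -2.478670, 3.460000)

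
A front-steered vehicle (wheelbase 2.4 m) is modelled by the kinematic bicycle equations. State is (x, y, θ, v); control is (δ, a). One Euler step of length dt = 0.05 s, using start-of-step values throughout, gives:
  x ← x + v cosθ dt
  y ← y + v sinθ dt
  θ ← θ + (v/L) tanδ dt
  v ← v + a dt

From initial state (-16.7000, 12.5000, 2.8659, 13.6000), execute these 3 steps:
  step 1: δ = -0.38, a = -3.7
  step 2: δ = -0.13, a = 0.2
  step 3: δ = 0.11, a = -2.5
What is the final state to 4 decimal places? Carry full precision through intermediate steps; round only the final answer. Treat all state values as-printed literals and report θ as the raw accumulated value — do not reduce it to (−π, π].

(-18.5864, 13.2164, 2.7471, 13.3000)

after step 1 (δ=-0.38, a=-3.7): (-17.354321, 12.685105, 2.752733, 13.415000)
after step 2 (δ=-0.13, a=0.2): (-17.974994, 12.939409, 2.716195, 13.425000)
after step 3 (δ=0.11, a=-2.5): (-18.586419, 13.216423, 2.747085, 13.300000)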